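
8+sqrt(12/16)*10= 8+5*sqrt(3)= 16.66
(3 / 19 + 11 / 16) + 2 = 865 / 304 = 2.85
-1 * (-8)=8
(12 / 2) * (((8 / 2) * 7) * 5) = 840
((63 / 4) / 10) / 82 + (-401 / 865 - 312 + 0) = -177293437 / 567440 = -312.44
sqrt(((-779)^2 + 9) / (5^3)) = sqrt(121370) / 5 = 69.68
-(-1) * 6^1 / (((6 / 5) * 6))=5 / 6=0.83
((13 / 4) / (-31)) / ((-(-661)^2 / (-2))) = -13 / 27089102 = -0.00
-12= -12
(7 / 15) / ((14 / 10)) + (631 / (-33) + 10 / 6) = -565 / 33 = -17.12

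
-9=-9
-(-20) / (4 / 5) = 25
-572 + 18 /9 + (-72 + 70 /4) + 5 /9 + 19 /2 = -5530 /9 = -614.44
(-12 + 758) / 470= 373 / 235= 1.59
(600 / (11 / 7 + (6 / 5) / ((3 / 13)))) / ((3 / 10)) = 70000 / 237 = 295.36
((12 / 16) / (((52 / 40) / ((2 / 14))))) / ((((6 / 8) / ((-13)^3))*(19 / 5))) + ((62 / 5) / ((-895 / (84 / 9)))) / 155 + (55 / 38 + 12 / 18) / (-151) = -171336283421 / 2696142750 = -63.55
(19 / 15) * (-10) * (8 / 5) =-304 / 15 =-20.27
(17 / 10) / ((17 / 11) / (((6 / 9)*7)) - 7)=-1309 / 5135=-0.25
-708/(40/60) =-1062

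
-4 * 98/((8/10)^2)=-1225/2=-612.50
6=6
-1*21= -21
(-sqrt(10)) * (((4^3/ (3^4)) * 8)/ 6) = -256 * sqrt(10)/ 243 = -3.33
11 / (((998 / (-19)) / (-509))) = 106381 / 998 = 106.59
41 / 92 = 0.45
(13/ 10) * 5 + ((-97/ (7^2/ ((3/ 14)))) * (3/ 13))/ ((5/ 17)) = 137497/ 22295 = 6.17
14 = 14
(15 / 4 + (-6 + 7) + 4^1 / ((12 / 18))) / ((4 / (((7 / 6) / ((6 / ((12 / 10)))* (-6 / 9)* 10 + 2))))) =-301 / 3008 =-0.10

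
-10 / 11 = -0.91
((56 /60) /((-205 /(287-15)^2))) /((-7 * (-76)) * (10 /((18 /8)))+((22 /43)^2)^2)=-663958504608 /4660815526475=-0.14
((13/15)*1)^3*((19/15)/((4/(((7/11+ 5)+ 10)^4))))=9133504649152/741200625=12322.58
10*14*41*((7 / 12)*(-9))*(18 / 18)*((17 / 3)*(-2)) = 341530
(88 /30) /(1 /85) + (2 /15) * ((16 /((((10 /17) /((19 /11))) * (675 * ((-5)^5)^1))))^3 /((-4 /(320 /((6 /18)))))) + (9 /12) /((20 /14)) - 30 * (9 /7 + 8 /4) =13229359447610409183675624943 /87445502758026123046875000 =151.29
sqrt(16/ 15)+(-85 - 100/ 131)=-11235/ 131+4*sqrt(15)/ 15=-84.73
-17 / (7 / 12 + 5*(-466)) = 204 / 27953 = 0.01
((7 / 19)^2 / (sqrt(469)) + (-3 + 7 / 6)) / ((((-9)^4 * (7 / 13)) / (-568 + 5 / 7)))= 567853 / 1928934 - 143 * sqrt(469) / 3077109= 0.29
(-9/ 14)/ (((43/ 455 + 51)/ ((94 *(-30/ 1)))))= 412425/ 11624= 35.48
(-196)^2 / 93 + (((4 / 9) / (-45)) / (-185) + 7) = 975698449 / 2322675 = 420.08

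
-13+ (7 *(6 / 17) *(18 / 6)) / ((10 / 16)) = -97 / 85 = -1.14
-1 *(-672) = 672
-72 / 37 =-1.95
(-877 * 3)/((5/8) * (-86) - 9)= 10524/251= 41.93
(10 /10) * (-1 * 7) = -7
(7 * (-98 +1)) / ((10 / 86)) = -29197 / 5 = -5839.40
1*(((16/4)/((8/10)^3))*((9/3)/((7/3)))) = 1125/112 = 10.04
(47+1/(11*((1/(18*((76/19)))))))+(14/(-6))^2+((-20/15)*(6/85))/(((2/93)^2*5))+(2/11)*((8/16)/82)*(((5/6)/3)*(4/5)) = 31549843/1725075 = 18.29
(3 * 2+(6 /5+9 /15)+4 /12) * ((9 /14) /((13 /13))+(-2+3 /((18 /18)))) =1403 /105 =13.36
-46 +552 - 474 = 32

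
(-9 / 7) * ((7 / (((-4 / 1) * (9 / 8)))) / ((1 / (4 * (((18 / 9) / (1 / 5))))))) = 80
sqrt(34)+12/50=6/25+sqrt(34)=6.07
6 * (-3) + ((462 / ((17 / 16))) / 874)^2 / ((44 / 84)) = -967341762 / 55190041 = -17.53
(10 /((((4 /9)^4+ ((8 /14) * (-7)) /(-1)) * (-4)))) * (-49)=321489 /10600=30.33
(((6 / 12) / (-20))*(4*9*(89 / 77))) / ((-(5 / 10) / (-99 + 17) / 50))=-656820 / 77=-8530.13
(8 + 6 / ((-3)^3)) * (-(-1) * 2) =140 / 9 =15.56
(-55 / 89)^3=-166375 / 704969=-0.24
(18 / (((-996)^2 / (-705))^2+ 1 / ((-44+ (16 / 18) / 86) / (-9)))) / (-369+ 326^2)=0.00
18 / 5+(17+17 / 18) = 1939 / 90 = 21.54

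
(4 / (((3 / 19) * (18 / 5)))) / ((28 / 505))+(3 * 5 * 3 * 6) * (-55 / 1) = -5565325 / 378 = -14723.08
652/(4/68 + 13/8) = 387.21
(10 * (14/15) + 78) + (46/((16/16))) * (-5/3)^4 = 35824/81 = 442.27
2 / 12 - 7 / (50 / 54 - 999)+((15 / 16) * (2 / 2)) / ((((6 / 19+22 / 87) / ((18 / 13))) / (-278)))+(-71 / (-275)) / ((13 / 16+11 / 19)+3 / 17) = -93081823168327789 / 146759516732400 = -634.25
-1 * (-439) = 439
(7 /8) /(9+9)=7 /144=0.05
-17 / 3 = -5.67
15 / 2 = 7.50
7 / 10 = 0.70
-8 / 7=-1.14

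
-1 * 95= -95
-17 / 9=-1.89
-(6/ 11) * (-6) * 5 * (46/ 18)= 460/ 11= 41.82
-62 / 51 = -1.22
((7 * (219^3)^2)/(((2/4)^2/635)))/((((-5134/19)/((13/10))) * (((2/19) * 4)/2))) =-460274594668773412437/10268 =-44826119465209720.73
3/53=0.06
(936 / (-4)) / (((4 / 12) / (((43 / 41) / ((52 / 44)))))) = -25542 / 41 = -622.98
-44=-44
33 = 33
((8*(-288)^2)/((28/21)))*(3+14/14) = 1990656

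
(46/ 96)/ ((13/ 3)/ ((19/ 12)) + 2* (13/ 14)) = 3059/ 29328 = 0.10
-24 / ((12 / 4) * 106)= -4 / 53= -0.08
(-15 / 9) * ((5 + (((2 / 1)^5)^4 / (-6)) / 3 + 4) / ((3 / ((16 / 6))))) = 20968280 / 243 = 86289.22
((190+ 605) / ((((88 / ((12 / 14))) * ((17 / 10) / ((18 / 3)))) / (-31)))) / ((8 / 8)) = -847.23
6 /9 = 2 /3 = 0.67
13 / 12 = 1.08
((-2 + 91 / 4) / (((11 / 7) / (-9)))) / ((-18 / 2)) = 581 / 44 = 13.20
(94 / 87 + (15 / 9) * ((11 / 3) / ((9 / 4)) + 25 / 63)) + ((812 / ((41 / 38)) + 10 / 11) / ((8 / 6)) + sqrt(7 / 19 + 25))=sqrt(9158) / 19 + 8447755879 / 14831586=574.62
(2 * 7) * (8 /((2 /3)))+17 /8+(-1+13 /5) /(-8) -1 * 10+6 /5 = 1289 /8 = 161.12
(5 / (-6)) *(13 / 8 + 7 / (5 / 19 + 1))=-215 / 36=-5.97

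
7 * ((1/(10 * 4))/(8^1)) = 7/320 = 0.02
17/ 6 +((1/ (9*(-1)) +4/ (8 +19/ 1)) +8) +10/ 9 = 647/ 54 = 11.98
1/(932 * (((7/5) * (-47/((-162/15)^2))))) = -729/383285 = -0.00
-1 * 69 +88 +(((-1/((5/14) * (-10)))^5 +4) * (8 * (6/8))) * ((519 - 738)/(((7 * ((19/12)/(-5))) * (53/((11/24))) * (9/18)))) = 826436287753/13767578125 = 60.03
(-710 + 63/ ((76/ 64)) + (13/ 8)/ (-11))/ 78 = -8.42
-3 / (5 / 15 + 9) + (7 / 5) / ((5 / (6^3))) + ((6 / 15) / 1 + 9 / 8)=86357 / 1400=61.68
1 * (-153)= -153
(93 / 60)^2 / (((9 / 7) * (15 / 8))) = 6727 / 6750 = 1.00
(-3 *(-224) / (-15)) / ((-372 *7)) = 8 / 465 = 0.02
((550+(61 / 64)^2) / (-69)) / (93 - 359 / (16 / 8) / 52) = -29334773 / 329009664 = -0.09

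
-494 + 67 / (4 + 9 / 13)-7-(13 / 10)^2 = -2979309 / 6100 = -488.41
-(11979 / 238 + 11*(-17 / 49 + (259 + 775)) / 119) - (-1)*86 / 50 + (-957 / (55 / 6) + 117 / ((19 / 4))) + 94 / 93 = -114840081593 / 515168850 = -222.92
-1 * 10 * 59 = -590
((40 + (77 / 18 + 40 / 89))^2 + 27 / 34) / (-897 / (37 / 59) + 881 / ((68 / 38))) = -3230663784059 / 1514228404878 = -2.13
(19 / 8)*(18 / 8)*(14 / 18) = 133 / 32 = 4.16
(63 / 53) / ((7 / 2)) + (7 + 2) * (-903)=-430713 / 53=-8126.66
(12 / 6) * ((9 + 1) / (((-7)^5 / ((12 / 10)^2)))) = -144 / 84035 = -0.00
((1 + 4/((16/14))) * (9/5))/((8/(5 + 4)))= 729/80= 9.11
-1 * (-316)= 316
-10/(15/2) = -4/3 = -1.33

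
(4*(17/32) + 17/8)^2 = 18.06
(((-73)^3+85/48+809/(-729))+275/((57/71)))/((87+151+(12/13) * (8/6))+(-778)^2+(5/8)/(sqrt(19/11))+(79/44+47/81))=-345569950852082403509491/538372940842722220702209+79263083169971415 * sqrt(209)/2273130194669271598520438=-0.64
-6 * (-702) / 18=234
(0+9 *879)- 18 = 7893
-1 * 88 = -88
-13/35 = -0.37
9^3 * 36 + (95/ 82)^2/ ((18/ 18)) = 176473681/ 6724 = 26245.34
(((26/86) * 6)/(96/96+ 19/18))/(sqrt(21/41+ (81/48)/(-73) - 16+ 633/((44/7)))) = 5616 * sqrt(59099780993)/14279948905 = 0.10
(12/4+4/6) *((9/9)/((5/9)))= 33/5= 6.60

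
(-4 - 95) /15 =-33 /5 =-6.60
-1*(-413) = 413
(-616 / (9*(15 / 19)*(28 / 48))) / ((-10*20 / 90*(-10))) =-836 / 125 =-6.69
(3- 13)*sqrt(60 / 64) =-5*sqrt(15) / 2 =-9.68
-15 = -15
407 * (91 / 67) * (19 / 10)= 703703 / 670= 1050.30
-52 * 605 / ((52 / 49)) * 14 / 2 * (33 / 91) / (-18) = 326095 / 78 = 4180.71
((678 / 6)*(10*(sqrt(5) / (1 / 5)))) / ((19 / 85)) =480250*sqrt(5) / 19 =56519.56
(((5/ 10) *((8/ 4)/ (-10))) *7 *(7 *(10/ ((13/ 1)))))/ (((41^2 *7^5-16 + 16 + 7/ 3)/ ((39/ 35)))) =-9/ 60541220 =-0.00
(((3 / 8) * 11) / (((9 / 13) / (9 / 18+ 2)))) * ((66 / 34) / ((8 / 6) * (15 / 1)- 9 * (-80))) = 1573 / 40256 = 0.04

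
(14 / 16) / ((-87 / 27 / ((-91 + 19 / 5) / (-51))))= -2289 / 4930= -0.46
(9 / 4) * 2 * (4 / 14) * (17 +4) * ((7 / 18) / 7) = 3 / 2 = 1.50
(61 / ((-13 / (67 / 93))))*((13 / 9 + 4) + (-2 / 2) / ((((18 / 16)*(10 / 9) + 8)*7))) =-51720985 / 2818179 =-18.35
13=13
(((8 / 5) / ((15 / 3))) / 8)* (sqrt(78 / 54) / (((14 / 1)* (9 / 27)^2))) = 3* sqrt(13) / 350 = 0.03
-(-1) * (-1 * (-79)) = 79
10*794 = 7940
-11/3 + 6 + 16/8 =13/3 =4.33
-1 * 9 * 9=-81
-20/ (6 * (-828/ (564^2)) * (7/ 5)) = 914.70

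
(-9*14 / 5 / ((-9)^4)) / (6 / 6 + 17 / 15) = -0.00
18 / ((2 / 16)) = 144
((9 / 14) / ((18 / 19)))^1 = 19 / 28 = 0.68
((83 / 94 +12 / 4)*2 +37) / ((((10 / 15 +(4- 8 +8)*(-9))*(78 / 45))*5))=-4734 / 32383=-0.15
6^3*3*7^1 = 4536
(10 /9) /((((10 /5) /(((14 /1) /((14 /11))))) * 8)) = 55 /72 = 0.76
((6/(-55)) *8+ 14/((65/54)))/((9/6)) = 5128/715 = 7.17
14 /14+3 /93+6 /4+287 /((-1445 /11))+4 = 389491 /89590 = 4.35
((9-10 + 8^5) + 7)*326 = 10684324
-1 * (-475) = 475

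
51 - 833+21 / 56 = -6253 / 8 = -781.62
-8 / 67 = -0.12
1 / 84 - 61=-5123 / 84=-60.99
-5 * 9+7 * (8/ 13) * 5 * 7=1375/ 13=105.77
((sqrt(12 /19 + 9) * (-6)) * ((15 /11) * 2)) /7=-180 * sqrt(3477) /1463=-7.25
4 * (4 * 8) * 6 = 768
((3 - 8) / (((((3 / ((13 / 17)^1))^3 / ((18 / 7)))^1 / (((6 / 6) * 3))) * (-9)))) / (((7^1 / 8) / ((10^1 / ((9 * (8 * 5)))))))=43940 / 19499697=0.00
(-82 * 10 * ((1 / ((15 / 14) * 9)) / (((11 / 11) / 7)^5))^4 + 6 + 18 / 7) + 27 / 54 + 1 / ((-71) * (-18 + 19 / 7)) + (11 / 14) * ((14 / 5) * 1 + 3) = -26733569948612610757413759746 / 3532687617375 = -7567487659290199.53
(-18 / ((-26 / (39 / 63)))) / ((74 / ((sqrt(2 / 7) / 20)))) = 3 * sqrt(14) / 72520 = 0.00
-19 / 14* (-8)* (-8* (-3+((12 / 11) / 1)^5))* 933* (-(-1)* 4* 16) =8506999535616 / 1127357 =7545967.72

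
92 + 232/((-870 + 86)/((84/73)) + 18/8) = 25756/281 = 91.66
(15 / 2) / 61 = 0.12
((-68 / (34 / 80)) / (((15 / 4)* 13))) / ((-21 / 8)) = 1024 / 819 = 1.25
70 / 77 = 10 / 11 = 0.91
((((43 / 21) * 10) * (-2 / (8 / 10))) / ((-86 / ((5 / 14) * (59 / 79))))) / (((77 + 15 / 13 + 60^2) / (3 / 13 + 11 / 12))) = 1320125 / 26653785984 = 0.00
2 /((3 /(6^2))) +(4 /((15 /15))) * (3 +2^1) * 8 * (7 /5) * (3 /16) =66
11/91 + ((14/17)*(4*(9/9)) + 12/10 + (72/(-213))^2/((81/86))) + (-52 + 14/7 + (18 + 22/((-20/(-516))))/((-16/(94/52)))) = -15640946749/140371686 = -111.43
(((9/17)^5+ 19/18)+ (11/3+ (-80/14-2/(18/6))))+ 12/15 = -730941767/894509910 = -0.82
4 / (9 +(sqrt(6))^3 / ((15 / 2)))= 300 / 643 - 80* sqrt(6) / 1929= 0.36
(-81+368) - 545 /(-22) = 6859 /22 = 311.77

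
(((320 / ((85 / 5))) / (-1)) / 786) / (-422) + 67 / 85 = 5556241 / 7048455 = 0.79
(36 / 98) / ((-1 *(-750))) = 3 / 6125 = 0.00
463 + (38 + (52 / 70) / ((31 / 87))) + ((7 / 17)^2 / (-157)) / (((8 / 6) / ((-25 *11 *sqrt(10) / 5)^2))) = 47121069987 / 98459410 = 478.58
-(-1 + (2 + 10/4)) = -7/2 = -3.50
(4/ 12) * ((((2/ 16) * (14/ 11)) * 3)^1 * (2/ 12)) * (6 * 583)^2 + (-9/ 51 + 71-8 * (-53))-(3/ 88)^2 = 42776953671/ 131648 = 324934.32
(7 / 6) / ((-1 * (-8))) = 7 / 48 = 0.15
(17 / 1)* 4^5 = 17408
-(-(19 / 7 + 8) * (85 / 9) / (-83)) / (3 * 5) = -425 / 5229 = -0.08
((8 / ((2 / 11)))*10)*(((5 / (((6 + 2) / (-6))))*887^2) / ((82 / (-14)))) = 9087181950 / 41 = 221638584.15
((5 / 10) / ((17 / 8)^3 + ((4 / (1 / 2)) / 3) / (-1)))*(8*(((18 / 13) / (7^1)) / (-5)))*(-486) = 53747712 / 4842565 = 11.10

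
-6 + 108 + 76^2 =5878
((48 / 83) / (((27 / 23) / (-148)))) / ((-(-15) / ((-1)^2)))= -54464 / 11205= -4.86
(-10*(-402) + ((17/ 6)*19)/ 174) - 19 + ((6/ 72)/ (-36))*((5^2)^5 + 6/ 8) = -932298971/ 50112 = -18604.31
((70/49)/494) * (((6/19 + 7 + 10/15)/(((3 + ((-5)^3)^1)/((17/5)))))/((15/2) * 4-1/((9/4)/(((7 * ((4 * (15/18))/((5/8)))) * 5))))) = 153/12596012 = 0.00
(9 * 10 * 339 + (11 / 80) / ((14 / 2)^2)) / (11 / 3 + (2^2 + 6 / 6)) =358797633 / 101920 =3520.38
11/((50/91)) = 1001/50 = 20.02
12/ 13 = 0.92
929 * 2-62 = 1796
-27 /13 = -2.08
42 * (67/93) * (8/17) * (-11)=-82544/527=-156.63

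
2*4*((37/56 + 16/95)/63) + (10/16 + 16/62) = 10268933/10389960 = 0.99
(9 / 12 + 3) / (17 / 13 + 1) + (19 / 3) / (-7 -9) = 59 / 48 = 1.23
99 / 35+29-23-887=-30736 / 35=-878.17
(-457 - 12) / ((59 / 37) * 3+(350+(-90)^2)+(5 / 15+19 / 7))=-364413 / 6571735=-0.06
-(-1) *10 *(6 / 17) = 60 / 17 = 3.53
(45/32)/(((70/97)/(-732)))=-159759/112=-1426.42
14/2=7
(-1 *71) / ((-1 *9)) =71 / 9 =7.89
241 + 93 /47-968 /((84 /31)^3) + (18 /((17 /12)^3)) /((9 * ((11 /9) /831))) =126573173472013 /188185075848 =672.60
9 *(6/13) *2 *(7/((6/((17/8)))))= 1071/52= 20.60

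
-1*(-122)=122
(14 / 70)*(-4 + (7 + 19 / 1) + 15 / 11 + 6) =323 / 55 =5.87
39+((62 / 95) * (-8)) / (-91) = 337651 / 8645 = 39.06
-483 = -483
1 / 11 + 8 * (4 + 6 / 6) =441 / 11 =40.09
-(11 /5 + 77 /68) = -1133 /340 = -3.33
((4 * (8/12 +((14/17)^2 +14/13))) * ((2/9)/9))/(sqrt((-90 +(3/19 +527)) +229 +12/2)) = 218368 * sqrt(26961)/3886432407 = 0.01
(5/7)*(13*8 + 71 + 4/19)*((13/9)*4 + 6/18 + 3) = 1364890/1197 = 1140.26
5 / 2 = 2.50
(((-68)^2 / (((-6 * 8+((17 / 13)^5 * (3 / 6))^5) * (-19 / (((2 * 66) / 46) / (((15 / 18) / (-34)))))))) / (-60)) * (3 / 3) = 1171505868083550330108823342782870528 / 55368100697570781119413834487996675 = 21.16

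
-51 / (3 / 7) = -119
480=480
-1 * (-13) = 13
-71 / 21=-3.38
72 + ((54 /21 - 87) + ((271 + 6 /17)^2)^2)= 3169799973587200 /584647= 5421733068.99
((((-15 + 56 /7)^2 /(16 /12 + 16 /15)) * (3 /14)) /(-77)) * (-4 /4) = 5 /88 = 0.06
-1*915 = -915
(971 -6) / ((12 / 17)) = 1367.08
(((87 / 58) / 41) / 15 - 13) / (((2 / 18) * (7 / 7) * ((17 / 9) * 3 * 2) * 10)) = -143883 / 139400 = -1.03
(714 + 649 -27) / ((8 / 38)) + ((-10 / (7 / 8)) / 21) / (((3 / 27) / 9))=308794 / 49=6301.92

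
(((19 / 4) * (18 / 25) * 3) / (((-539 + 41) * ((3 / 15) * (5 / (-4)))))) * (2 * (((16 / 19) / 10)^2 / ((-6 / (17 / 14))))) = -1632 / 6899375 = -0.00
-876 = -876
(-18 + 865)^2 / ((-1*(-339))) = 717409 / 339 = 2116.25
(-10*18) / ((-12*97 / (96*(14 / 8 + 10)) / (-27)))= -456840 / 97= -4709.69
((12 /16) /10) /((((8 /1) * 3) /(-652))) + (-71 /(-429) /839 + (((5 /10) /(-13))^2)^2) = -64441316473 /31630736280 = -2.04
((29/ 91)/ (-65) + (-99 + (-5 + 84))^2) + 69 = 2774106/ 5915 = 469.00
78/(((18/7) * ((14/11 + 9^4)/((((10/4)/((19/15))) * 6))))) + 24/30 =1172287/1371515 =0.85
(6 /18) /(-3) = -1 /9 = -0.11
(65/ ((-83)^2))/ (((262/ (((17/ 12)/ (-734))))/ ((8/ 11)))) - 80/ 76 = -437187258955/ 415327876062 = -1.05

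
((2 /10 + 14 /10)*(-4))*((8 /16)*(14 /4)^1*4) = -224 /5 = -44.80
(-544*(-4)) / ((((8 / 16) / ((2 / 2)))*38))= 2176 / 19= 114.53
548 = 548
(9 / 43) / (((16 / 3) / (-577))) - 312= -230235 / 688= -334.64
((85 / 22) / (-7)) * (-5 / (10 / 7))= 85 / 44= 1.93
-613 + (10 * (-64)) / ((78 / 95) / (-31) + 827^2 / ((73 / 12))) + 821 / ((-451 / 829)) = -11566267760192176 / 5450345184933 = -2122.12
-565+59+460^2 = 211094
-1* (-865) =865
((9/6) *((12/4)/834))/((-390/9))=-9/72280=-0.00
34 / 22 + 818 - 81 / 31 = 278574 / 341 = 816.93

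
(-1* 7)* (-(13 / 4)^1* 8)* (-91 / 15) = -16562 / 15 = -1104.13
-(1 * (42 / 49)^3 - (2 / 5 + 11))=18471 / 1715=10.77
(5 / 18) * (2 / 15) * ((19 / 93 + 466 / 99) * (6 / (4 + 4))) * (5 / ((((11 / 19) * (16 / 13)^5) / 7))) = 3721672093685 / 1274359578624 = 2.92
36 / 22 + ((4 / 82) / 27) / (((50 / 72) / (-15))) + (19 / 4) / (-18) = 216499 / 162360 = 1.33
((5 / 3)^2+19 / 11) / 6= 223 / 297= 0.75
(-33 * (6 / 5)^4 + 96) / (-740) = -4308 / 115625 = -0.04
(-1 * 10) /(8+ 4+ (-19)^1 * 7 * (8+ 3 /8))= 16 /1763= 0.01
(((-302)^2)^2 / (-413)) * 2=-16636339232 / 413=-40281693.06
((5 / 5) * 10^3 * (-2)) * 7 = -14000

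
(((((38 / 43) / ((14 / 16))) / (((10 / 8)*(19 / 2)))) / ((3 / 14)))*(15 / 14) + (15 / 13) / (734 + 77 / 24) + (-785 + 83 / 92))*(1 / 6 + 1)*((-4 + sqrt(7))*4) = 9983042748058 / 682436703-4991521374029*sqrt(7) / 1364873406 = 4952.67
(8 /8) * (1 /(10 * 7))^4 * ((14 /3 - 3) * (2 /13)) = 1 /93639000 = 0.00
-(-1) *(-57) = -57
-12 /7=-1.71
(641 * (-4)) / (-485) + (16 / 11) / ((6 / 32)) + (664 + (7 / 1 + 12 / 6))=10980137 / 16005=686.04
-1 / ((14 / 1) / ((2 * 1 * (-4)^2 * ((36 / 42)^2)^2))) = -20736 / 16807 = -1.23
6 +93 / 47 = 375 / 47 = 7.98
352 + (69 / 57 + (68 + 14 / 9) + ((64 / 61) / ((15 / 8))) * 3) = 22136917 / 52155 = 424.44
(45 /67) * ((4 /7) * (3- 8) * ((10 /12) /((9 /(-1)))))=0.18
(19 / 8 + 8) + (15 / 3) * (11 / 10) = 127 / 8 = 15.88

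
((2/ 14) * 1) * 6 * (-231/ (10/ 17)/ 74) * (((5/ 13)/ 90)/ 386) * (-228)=0.01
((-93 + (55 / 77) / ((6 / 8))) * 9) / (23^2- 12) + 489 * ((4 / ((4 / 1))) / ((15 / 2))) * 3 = 3510387 / 18095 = 194.00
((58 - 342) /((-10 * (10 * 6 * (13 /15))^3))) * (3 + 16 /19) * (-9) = -46647 /6678880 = -0.01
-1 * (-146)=146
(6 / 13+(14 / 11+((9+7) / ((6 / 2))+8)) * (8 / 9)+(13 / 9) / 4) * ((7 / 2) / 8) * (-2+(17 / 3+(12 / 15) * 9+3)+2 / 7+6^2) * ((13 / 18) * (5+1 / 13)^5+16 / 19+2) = 13758975765700993 / 18624056880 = 738774.36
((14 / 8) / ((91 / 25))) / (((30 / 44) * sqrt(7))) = 55 * sqrt(7) / 546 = 0.27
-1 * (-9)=9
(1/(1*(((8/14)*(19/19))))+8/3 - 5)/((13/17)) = -119/156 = -0.76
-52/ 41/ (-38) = 26/ 779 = 0.03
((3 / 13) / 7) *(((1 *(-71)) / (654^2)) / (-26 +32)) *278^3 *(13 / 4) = -190678949 / 2994012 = -63.69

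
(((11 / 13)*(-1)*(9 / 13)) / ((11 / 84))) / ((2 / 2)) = -756 / 169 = -4.47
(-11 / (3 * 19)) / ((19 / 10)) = -0.10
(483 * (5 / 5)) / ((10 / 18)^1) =869.40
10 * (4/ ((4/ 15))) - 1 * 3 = 147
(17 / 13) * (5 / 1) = 85 / 13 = 6.54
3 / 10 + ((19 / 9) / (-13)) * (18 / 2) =-151 / 130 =-1.16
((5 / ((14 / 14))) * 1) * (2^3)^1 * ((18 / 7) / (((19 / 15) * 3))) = 3600 / 133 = 27.07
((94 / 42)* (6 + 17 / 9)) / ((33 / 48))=53392 / 2079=25.68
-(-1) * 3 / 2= 3 / 2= 1.50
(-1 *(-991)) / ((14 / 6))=2973 / 7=424.71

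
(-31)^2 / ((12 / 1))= 961 / 12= 80.08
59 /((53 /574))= 33866 /53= 638.98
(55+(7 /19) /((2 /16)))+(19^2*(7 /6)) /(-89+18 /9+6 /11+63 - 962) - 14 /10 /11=780159803 /13593360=57.39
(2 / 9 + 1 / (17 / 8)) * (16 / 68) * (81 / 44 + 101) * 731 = 12254.87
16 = 16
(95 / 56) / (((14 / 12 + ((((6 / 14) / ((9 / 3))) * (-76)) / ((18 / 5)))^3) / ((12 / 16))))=-10180485 / 210152912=-0.05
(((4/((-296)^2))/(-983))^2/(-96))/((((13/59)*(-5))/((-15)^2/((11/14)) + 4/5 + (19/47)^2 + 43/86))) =4126406723/702953969939558674022400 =0.00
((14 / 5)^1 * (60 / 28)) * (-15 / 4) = -45 / 2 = -22.50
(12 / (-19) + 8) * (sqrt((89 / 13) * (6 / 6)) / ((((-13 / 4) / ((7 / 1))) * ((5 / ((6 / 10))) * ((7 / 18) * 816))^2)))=-81 * sqrt(1157) / 463989500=-0.00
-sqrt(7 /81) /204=-sqrt(7) /1836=-0.00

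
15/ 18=5/ 6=0.83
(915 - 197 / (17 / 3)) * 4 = 3520.94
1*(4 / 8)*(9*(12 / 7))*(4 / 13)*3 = 7.12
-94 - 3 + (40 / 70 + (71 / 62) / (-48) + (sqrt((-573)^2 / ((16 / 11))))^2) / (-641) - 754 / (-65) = -29213560949 / 66766560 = -437.55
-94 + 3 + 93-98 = -96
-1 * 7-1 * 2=-9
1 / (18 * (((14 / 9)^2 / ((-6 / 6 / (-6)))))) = 3 / 784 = 0.00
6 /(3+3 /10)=20 /11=1.82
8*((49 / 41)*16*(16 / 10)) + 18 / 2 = 52021 / 205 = 253.76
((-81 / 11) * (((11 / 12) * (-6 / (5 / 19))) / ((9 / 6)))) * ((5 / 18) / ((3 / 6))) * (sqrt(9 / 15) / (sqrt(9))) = 19 * sqrt(15) / 5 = 14.72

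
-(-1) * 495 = 495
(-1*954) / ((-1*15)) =318 / 5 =63.60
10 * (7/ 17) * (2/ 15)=0.55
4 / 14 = 2 / 7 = 0.29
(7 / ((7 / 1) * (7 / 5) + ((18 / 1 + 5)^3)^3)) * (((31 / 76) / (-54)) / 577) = -1085 / 21325719557944410912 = -0.00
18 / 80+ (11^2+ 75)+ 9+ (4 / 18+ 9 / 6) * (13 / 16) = 297539 / 1440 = 206.62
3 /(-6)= -1 /2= -0.50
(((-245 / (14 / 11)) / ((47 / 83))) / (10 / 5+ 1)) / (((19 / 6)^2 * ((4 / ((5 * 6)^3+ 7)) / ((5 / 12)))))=-4315043425 / 135736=-31789.97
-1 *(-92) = 92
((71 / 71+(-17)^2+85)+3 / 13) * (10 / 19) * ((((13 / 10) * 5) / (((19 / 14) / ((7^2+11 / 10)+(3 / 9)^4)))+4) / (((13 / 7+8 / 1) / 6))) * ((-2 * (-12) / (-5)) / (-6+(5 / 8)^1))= 1823713760512 / 69620655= 26195.01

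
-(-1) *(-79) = -79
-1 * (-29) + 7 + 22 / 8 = 155 / 4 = 38.75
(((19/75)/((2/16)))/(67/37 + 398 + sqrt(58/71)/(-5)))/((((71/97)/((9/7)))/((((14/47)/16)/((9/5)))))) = 2523067 * sqrt(4118)/3888554986233303 + 1681249105/18256126695931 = 0.00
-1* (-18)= 18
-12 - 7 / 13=-163 / 13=-12.54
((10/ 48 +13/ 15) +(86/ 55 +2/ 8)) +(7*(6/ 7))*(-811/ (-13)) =2157563/ 5720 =377.20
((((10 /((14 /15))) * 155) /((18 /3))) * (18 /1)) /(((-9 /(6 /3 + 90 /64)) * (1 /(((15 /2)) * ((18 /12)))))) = -19006875 /896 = -21213.03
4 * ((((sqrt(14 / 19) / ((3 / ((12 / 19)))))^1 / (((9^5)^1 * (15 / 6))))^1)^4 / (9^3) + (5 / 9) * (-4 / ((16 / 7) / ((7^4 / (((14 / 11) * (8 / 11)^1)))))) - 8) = -42194890843019001235543122696686302901 / 4169647320875353279114453184490000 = -10119.53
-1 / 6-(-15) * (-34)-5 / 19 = -58189 / 114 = -510.43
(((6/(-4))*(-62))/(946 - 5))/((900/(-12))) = -0.00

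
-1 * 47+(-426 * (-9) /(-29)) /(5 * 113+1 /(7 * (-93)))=-251913208 /5333303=-47.23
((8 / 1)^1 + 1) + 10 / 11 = 109 / 11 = 9.91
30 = 30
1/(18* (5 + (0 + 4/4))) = 1/108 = 0.01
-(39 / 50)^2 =-1521 / 2500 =-0.61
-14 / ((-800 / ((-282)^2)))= 139167 / 100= 1391.67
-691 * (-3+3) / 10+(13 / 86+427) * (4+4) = 146940 / 43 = 3417.21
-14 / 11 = -1.27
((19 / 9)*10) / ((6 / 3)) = 95 / 9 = 10.56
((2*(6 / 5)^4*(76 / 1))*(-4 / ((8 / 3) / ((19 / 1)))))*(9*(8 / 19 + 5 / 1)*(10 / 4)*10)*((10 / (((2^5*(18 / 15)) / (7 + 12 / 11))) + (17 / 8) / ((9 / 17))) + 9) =-45560639106 / 275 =-165675051.29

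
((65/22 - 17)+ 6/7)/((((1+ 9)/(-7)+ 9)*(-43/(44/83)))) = 4062/189157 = 0.02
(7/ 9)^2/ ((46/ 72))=0.95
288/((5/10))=576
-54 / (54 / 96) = -96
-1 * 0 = 0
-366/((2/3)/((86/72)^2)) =-112789/144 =-783.26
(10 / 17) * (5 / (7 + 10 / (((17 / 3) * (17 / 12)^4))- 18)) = -4176050 / 14996347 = -0.28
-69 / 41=-1.68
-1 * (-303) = 303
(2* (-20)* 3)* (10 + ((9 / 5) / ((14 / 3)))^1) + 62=-8290 / 7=-1184.29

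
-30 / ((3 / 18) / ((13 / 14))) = -1170 / 7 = -167.14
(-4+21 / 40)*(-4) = 139 / 10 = 13.90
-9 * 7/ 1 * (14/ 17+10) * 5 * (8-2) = -347760/ 17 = -20456.47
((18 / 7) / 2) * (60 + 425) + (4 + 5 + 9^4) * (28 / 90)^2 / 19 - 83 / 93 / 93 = 3778968712 / 5751585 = 657.03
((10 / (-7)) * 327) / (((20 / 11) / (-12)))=21582 / 7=3083.14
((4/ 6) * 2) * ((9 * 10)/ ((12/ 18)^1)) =180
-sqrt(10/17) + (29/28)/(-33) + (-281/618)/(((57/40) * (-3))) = 1220183/16274412 -sqrt(170)/17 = -0.69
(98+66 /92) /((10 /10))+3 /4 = 9151 /92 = 99.47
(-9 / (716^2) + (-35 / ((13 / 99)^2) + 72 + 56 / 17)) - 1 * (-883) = -1578168458753 / 1472860688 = -1071.50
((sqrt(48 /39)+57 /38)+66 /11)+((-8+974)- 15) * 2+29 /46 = 4 * sqrt(13) /13+43933 /23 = 1911.24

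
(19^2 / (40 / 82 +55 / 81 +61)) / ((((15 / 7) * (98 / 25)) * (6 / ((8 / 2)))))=666045 / 1445192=0.46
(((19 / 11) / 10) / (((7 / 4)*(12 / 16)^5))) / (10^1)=19456 / 467775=0.04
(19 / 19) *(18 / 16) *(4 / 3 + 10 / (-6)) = -3 / 8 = -0.38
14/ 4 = 7/ 2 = 3.50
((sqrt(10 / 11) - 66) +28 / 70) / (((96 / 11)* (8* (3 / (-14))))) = 3157 / 720 - 7* sqrt(110) / 1152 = 4.32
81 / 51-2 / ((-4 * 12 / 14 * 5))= 1739 / 1020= 1.70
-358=-358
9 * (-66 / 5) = -594 / 5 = -118.80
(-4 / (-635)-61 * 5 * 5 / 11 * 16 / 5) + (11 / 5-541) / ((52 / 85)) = -240517171 / 181610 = -1324.36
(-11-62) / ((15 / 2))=-146 / 15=-9.73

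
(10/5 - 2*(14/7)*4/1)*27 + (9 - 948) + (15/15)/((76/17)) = -100075/76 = -1316.78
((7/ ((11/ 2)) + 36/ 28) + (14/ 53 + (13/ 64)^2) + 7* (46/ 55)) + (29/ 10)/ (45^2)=1475807060677/ 169247232000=8.72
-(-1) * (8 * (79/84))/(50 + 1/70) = 1580/10503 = 0.15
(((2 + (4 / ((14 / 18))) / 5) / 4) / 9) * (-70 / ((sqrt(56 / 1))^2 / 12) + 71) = 212 / 45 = 4.71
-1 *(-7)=7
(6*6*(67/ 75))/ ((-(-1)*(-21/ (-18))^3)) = 173664/ 8575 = 20.25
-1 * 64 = -64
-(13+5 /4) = -57 /4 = -14.25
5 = 5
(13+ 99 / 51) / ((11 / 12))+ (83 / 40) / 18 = 2210081 / 134640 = 16.41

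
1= 1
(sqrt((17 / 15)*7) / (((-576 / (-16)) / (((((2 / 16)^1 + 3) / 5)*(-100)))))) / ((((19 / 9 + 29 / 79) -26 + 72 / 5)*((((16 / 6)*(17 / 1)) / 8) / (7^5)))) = 165969125*sqrt(1785) / 4410208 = 1589.96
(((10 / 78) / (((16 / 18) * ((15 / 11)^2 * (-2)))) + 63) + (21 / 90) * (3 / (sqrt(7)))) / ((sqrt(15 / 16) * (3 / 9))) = sqrt(15) * (312 * sqrt(7) + 196439) / 3900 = 195.90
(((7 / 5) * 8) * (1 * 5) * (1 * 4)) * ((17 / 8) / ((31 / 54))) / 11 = 25704 / 341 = 75.38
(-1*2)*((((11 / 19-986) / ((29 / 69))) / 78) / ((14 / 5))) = 2153145 / 100282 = 21.47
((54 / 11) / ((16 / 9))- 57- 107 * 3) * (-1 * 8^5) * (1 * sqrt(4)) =270508032 / 11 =24591639.27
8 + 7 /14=17 /2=8.50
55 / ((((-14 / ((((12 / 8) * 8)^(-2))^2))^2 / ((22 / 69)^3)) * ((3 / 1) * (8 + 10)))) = 73205 / 186877529772982272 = 0.00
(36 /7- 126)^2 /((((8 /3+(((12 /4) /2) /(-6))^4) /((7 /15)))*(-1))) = -183223296 /71785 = -2552.39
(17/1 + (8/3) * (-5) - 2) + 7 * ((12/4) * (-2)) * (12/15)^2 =-1891/75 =-25.21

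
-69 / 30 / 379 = -23 / 3790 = -0.01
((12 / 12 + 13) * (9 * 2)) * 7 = 1764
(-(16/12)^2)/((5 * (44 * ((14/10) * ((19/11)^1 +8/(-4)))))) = 4/189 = 0.02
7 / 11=0.64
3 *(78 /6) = 39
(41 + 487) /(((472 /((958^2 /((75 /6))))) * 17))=121144848 /25075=4831.30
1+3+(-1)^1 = 3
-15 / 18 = -5 / 6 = -0.83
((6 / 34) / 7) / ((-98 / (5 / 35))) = -3 / 81634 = -0.00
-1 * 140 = -140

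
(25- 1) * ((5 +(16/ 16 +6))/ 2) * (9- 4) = 720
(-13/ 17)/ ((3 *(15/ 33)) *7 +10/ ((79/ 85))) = -11297/ 299965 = -0.04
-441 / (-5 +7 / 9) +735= 31899 / 38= 839.45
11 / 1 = 11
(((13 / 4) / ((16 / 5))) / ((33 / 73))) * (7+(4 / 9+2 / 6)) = 166075 / 9504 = 17.47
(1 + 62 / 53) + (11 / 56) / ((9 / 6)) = 10243 / 4452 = 2.30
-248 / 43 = -5.77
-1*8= -8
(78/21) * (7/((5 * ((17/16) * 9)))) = 416/765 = 0.54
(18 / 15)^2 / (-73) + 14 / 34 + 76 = 2370063 / 31025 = 76.39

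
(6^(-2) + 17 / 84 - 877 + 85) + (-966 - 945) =-2702.77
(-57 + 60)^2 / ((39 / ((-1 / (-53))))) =3 / 689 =0.00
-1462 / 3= -487.33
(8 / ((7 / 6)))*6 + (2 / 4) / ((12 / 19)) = 7045 / 168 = 41.93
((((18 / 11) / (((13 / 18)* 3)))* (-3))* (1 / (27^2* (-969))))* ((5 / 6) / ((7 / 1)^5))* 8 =80 / 62880180363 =0.00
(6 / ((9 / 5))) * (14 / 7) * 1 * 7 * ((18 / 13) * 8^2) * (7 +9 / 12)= 416640 / 13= 32049.23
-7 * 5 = -35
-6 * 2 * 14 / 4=-42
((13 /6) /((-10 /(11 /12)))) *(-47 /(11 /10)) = 8.49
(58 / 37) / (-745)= -58 / 27565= -0.00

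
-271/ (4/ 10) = -1355/ 2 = -677.50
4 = 4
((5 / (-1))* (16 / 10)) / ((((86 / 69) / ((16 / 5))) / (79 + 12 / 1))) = -401856 / 215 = -1869.10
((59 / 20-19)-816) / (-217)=16641 / 4340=3.83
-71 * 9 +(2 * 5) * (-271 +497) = 1621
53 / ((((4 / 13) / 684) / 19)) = 2238561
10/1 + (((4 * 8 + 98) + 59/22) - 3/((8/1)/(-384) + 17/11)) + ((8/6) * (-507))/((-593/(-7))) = 1393980151/10502030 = 132.73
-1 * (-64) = 64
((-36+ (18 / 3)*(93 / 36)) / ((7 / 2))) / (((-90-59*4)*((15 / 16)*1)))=328 / 17115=0.02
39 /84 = 13 /28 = 0.46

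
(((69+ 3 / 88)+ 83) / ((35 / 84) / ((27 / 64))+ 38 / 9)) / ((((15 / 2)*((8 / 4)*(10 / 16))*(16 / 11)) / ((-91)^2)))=2991370473 / 168800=17721.39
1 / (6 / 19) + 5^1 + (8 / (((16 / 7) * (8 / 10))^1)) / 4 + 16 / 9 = 3179 / 288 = 11.04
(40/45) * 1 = 8/9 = 0.89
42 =42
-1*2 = -2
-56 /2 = -28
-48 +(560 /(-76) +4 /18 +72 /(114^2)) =-179152 /3249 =-55.14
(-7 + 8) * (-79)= -79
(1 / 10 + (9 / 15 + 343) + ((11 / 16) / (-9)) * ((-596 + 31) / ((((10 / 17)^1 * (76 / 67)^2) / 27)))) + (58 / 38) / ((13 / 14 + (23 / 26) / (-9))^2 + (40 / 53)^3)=608357490003412781 / 322790110374400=1884.68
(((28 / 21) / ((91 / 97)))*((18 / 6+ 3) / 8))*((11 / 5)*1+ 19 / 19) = 1552 / 455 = 3.41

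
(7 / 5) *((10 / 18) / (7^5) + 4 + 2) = 907583 / 108045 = 8.40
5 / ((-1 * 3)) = -5 / 3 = -1.67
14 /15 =0.93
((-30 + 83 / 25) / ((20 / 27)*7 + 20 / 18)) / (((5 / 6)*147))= -18009 / 520625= -0.03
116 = 116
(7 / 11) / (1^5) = 0.64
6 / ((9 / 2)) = 4 / 3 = 1.33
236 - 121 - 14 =101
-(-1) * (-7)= -7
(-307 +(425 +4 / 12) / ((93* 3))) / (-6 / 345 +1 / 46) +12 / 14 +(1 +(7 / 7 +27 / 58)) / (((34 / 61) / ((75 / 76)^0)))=-811712058919 / 11553948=-70254.09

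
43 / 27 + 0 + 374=10141 / 27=375.59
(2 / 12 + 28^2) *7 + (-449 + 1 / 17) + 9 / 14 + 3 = 5043.87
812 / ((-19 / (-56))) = 45472 / 19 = 2393.26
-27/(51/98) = -882/17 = -51.88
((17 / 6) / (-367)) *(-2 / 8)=17 / 8808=0.00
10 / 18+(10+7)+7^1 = 24.56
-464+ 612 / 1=148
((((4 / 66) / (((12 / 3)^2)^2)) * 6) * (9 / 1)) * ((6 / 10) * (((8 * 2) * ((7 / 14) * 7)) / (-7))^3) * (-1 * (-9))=-1944 / 55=-35.35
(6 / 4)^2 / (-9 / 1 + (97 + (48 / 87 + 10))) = 261 / 11432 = 0.02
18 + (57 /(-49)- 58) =-2017 /49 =-41.16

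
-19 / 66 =-0.29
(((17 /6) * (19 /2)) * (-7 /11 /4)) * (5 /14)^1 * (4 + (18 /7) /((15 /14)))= -323 /33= -9.79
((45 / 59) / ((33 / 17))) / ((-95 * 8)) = -51 / 98648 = -0.00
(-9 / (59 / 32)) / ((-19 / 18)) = 5184 / 1121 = 4.62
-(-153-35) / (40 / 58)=1363 / 5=272.60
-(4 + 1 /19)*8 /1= -616 /19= -32.42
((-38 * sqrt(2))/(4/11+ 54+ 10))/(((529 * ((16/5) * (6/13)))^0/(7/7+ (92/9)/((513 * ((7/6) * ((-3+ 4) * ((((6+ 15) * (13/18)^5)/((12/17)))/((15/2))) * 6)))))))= -64877076781 * sqrt(2)/109487622426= -0.84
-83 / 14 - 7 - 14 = -377 / 14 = -26.93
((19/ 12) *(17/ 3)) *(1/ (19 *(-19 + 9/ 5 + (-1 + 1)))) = -85/ 3096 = -0.03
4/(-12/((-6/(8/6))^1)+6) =6/13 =0.46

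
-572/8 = -143/2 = -71.50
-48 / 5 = -9.60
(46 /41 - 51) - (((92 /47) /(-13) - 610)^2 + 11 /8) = -45592152534243 /122449288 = -372334.97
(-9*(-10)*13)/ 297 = 130/ 33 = 3.94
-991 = -991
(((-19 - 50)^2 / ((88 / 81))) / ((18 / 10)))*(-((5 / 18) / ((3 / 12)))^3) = -330625 / 99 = -3339.65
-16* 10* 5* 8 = -6400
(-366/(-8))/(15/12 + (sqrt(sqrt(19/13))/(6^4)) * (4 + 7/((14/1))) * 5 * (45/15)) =-2529792 * 13^(3/4) * 19^(1/4)/21565345 - 4392 * 13^(1/4) * 19^(3/4)/21565345 + 105408 * sqrt(247)/21565345 + 789295104/21565345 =35.00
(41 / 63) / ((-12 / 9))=-41 / 84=-0.49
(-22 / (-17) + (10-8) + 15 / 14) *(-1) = -1039 / 238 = -4.37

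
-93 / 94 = -0.99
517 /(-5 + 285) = 517 /280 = 1.85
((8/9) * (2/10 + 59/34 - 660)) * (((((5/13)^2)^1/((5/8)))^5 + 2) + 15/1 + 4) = -12284.31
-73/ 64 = -1.14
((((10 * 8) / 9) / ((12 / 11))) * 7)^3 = 3652264000 / 19683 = 185554.23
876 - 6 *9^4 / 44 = -411 / 22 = -18.68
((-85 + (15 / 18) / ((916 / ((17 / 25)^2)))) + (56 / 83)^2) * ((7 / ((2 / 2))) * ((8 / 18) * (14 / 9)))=-19606209871871 / 47919022875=-409.15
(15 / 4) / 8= 15 / 32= 0.47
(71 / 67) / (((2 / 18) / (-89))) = -56871 / 67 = -848.82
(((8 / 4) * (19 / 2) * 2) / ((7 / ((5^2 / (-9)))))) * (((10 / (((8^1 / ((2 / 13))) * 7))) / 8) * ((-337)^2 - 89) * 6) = -67378750 / 1911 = -35258.37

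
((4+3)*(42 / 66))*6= 294 / 11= 26.73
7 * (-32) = -224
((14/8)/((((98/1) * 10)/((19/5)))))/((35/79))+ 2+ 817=80263501/98000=819.02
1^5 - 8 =-7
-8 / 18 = -4 / 9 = -0.44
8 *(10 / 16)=5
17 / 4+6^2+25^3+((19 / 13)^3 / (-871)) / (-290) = 17386554889733 / 1109880460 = 15665.25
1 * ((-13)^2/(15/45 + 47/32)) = 16224/173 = 93.78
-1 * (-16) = 16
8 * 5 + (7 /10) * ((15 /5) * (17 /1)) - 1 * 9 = 667 /10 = 66.70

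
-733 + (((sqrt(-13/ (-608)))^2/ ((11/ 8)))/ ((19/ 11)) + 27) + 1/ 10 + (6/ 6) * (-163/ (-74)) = -187983291/ 267140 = -703.69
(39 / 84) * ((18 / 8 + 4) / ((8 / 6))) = 975 / 448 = 2.18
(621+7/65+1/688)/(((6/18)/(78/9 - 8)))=27776001/22360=1242.22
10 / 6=5 / 3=1.67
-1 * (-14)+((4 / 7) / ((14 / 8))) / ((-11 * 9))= 67898 / 4851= 14.00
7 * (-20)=-140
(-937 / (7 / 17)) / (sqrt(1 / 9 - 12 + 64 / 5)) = -47787 *sqrt(205) / 287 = -2383.99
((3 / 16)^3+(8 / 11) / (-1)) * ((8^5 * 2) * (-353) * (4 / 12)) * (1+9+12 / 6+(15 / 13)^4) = 24046727396752 / 314171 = 76540251.64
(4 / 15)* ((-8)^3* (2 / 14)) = -2048 / 105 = -19.50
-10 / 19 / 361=-0.00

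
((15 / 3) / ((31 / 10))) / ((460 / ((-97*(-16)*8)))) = 31040 / 713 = 43.53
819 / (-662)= -819 / 662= -1.24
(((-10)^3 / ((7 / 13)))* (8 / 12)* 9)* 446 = -34788000 / 7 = -4969714.29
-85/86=-0.99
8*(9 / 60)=6 / 5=1.20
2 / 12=1 / 6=0.17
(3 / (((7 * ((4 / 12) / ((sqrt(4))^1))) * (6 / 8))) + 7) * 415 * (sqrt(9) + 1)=121180 / 7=17311.43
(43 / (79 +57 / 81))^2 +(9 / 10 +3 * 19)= 1347444213 / 23155520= 58.19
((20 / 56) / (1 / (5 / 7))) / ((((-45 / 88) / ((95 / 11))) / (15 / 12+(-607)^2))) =-33335975 / 21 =-1587427.38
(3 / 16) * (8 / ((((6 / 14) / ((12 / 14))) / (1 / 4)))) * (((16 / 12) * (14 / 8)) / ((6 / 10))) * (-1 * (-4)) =35 / 3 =11.67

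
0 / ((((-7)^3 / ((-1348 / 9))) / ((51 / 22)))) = 0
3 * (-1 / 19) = -3 / 19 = -0.16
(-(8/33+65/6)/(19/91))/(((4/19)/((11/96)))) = -28.87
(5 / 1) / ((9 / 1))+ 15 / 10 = 37 / 18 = 2.06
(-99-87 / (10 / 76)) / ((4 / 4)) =-3801 / 5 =-760.20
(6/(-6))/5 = -1/5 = -0.20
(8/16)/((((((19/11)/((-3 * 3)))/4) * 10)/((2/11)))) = -18/95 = -0.19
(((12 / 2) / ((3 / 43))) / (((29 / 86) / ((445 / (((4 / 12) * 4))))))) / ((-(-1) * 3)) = 822805 / 29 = 28372.59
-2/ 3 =-0.67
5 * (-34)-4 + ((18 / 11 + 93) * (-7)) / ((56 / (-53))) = 39861 / 88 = 452.97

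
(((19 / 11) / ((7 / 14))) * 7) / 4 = 133 / 22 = 6.05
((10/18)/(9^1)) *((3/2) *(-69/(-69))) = 5/54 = 0.09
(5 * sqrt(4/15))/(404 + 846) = sqrt(15)/1875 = 0.00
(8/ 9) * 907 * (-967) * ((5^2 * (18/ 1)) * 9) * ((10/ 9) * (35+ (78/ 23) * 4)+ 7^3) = -28827854719600/ 23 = -1253384987808.70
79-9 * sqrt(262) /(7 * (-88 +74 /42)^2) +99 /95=7604 /95-567 * sqrt(262) /3279721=80.04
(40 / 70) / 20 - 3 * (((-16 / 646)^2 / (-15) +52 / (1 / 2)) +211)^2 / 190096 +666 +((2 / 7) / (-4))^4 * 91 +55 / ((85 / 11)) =4468357824850014969829 / 6653474002940865450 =671.58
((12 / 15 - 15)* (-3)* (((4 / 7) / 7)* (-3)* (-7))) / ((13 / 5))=2556 / 91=28.09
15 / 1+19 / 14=229 / 14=16.36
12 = 12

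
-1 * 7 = -7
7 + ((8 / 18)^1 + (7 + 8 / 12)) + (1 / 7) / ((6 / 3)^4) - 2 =13225 / 1008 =13.12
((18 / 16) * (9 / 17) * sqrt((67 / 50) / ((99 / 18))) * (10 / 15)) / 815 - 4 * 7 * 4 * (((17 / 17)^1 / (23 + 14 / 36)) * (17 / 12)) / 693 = -136 / 13893 + 27 * sqrt(737) / 3048100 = -0.01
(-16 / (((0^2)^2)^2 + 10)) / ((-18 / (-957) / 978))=-415976 / 5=-83195.20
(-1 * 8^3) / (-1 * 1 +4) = -512 / 3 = -170.67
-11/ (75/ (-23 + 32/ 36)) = 2189/ 675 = 3.24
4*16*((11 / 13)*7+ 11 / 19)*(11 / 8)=141328 / 247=572.18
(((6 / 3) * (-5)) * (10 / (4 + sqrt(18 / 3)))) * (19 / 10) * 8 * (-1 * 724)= 440192 - 110048 * sqrt(6)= 170630.55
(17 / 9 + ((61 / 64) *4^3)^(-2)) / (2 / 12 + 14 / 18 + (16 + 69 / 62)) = 980623 / 9373199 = 0.10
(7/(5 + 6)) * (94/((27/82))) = 53956/297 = 181.67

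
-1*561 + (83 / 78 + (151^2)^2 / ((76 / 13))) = 263580340057 / 2964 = 88927240.24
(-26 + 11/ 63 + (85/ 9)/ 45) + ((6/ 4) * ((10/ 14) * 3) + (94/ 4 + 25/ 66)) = 2633/ 1782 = 1.48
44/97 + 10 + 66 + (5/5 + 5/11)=83128/1067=77.91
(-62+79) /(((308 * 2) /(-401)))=-6817 /616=-11.07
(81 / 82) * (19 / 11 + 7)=3888 / 451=8.62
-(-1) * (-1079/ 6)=-1079/ 6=-179.83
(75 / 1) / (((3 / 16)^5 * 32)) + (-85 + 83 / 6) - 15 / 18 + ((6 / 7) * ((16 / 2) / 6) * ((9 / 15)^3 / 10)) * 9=3558563732 / 354375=10041.80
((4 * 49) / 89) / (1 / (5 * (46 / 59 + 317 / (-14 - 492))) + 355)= 640220 / 103582383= 0.01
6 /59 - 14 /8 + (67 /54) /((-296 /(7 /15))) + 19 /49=-875101259 /693146160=-1.26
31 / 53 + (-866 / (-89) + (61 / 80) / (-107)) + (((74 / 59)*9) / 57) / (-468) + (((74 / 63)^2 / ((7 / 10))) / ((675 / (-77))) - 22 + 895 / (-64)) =-25.90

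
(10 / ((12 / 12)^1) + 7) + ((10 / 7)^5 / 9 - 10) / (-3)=9127043 / 453789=20.11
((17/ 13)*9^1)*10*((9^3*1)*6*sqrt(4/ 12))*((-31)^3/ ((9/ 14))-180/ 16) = -103401057465*sqrt(3)/ 13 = -13776606545.06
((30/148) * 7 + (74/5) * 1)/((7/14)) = 6001/185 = 32.44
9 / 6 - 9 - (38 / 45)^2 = -33263 / 4050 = -8.21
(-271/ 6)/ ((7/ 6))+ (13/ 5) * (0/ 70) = -271/ 7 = -38.71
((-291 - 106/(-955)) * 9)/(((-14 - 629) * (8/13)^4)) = 71407955151/2515210240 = 28.39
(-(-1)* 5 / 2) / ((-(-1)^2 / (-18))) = 45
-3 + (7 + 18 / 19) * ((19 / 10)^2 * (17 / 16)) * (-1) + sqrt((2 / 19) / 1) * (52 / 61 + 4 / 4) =-32.88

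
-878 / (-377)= 878 / 377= 2.33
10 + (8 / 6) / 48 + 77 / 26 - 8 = 2335 / 468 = 4.99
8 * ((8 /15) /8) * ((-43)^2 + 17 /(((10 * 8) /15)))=5927 /6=987.83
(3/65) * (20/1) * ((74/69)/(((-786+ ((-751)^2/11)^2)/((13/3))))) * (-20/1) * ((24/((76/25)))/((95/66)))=-94554240/528231932825437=-0.00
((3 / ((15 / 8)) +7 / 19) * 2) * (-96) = -35904 / 95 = -377.94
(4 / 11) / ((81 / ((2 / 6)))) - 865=-865.00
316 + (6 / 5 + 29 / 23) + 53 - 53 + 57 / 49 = 1801082 / 5635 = 319.62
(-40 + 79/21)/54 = -761/1134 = -0.67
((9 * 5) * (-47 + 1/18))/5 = -845/2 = -422.50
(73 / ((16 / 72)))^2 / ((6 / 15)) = 2158245 / 8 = 269780.62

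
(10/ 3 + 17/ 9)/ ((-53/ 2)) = -94/ 477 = -0.20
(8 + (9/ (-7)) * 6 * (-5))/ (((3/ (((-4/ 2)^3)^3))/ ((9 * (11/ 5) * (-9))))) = 1416367.54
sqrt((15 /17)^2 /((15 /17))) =sqrt(255) /17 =0.94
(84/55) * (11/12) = 7/5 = 1.40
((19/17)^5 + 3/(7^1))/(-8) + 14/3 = 131048887/29816997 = 4.40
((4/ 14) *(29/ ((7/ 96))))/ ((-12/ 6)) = -2784/ 49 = -56.82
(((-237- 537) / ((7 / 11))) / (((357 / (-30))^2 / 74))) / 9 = -7000400 / 99127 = -70.62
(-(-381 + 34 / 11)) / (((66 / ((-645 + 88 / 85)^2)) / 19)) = 236644059985127 / 5245350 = 45115018.06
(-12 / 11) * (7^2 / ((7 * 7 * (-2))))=6 / 11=0.55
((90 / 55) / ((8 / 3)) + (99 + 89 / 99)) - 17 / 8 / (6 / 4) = 19621 / 198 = 99.10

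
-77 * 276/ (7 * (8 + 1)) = -337.33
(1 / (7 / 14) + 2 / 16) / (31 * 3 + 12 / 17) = 289 / 12744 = 0.02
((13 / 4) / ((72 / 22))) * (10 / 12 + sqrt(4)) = 2431 / 864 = 2.81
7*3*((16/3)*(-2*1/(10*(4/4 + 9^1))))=-56/25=-2.24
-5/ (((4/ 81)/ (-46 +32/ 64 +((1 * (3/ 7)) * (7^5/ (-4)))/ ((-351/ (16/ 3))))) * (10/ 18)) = 343791/ 104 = 3305.68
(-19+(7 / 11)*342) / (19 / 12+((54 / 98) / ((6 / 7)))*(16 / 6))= 183540 / 3047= 60.24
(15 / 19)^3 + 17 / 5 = 133478 / 34295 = 3.89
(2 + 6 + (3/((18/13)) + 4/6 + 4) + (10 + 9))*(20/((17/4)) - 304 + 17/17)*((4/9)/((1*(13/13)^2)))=-2058826/459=-4485.46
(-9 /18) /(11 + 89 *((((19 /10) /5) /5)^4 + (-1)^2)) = -1953125000 /390636598569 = -0.00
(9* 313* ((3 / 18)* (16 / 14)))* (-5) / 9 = -6260 / 21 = -298.10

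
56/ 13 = 4.31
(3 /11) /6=1 /22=0.05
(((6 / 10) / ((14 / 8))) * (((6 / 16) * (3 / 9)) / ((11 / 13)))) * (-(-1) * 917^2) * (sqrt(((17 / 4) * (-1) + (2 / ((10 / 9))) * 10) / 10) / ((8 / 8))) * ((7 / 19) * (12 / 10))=98384013 * sqrt(22) / 20900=22079.52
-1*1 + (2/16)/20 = -159/160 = -0.99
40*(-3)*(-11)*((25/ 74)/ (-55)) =-300/ 37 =-8.11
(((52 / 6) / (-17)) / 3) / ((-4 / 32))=208 / 153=1.36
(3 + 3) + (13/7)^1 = 55/7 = 7.86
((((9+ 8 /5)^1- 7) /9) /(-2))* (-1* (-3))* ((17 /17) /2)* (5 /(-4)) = 3 /8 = 0.38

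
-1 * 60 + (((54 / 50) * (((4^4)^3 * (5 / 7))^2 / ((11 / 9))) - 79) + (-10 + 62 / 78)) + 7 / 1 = 2667538354283918639 / 21021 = 126898737181100.74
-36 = -36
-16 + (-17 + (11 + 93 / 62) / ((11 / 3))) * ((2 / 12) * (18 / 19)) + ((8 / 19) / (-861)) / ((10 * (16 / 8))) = -32653469 / 1799490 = -18.15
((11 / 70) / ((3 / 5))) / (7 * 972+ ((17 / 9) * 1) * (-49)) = 33 / 845642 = 0.00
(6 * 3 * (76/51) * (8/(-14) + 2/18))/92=-1102/8211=-0.13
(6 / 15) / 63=2 / 315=0.01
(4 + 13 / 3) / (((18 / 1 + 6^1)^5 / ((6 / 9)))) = 25 / 35831808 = 0.00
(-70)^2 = 4900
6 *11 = 66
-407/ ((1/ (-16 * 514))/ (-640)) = -2142187520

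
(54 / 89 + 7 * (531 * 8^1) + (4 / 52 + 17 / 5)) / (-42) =-86023192 / 121485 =-708.10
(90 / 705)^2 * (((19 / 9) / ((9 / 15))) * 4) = 1520 / 6627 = 0.23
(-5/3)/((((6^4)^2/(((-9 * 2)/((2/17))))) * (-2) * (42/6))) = -85/7838208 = -0.00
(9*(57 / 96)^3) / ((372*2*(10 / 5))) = 20577 / 16252928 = 0.00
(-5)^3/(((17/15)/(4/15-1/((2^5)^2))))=-510125/17408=-29.30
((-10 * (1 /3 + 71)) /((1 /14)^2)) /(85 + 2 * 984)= -419440 /6159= -68.10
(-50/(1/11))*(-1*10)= 5500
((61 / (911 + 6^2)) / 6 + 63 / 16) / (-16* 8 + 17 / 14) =-1256297 / 40342200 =-0.03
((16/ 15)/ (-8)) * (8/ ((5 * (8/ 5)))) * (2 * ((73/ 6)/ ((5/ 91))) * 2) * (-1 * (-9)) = -1062.88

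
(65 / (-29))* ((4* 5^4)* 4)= -650000 / 29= -22413.79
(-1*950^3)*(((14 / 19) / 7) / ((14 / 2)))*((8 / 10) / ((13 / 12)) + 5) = -6732650000 / 91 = -73985164.84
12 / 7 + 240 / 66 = 412 / 77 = 5.35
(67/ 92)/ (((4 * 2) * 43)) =0.00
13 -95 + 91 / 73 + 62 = -1369 / 73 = -18.75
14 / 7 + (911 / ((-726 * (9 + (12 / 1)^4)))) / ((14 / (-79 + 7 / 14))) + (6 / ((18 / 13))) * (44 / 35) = 3140836451 / 421704360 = 7.45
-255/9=-85/3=-28.33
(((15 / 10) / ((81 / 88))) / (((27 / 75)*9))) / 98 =550 / 107163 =0.01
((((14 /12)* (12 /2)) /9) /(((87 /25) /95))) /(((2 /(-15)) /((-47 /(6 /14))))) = 27348125 /1566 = 17463.68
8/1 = 8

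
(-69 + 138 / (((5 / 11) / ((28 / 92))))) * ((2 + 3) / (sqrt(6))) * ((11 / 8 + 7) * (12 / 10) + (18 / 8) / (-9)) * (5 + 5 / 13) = 1029 * sqrt(6) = 2520.52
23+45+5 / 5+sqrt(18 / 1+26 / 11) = 4*sqrt(154) / 11+69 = 73.51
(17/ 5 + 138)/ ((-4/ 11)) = -7777/ 20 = -388.85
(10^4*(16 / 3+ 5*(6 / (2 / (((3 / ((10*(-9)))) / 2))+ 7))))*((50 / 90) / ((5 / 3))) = 17180000 / 1017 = 16892.82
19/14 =1.36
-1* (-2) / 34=1 / 17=0.06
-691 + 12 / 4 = -688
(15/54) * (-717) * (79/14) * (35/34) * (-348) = 402609.56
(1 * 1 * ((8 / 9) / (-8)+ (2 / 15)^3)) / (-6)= 367 / 20250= 0.02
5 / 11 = 0.45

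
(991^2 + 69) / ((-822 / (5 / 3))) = -2455375 / 1233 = -1991.38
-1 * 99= -99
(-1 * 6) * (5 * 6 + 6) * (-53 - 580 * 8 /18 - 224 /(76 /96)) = 2436648 /19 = 128244.63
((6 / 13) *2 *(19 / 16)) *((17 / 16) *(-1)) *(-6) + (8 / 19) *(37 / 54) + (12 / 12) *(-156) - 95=-52012549 / 213408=-243.72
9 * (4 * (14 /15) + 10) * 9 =5562 /5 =1112.40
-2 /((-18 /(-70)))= -70 /9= -7.78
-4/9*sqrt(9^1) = -4/3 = -1.33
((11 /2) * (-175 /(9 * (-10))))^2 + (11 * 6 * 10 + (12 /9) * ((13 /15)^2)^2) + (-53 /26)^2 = 320026380151 /410670000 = 779.28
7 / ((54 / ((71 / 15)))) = 497 / 810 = 0.61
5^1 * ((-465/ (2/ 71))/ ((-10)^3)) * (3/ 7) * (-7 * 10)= -19809/ 8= -2476.12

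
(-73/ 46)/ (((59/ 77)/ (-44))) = 123662/ 1357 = 91.13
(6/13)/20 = 3/130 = 0.02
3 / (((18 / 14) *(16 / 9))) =21 / 16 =1.31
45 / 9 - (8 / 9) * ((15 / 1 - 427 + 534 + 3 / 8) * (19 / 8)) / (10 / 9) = -18201 / 80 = -227.51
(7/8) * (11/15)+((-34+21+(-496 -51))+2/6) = -22361/40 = -559.02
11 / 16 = 0.69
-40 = -40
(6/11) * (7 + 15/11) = 552/121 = 4.56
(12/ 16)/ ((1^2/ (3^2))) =27/ 4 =6.75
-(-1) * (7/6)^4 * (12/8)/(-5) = -2401/4320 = -0.56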